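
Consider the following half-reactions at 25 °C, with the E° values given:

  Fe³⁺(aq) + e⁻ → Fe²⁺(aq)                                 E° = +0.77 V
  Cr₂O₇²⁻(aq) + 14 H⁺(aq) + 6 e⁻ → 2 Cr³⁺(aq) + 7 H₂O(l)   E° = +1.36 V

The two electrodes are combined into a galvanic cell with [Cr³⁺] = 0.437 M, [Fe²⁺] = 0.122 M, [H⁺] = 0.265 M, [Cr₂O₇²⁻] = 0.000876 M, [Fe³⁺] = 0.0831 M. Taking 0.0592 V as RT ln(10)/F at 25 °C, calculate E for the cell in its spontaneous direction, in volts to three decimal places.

Cr₂O₇²⁻/Cr³⁺ is the cathode (higher E°), Fe³⁺/Fe²⁺ the anode: E°cell = +1.36 − (+0.77) = +0.59 V, n = 6.
Overall: Cr₂O₇²⁻(aq) + 14 H⁺(aq) + 6 Fe²⁺(aq) → 2 Cr³⁺(aq) + 7 H₂O(l) + 6 Fe³⁺(aq)
Q = [Cr³⁺]^2·[Fe³⁺]^6 / ([Cr₂O₇²⁻]·[H⁺]^14·[Fe²⁺]^6); log Q = 9.412.
E = E° − (0.0592/n) log Q = +0.59 − (0.0592/6)(9.412) = +0.497 V.

+0.497 V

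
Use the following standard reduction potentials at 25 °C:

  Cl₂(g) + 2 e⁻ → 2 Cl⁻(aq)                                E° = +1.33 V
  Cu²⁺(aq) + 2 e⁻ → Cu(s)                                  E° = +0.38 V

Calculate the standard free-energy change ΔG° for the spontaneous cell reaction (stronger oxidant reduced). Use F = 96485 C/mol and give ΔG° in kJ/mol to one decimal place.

Cl₂/Cl⁻ (E° = +1.33 V) is the cathode; Cu²⁺/Cu (E° = +0.38 V) is the anode, so E°cell = +0.95 V.
Balancing electrons gives n = 2 (lcm of 2 and 2).
ΔG° = −nFE° = −(2)(96485)(+0.95) = -183,322 J = -183.3 kJ/mol.

-183.3 kJ/mol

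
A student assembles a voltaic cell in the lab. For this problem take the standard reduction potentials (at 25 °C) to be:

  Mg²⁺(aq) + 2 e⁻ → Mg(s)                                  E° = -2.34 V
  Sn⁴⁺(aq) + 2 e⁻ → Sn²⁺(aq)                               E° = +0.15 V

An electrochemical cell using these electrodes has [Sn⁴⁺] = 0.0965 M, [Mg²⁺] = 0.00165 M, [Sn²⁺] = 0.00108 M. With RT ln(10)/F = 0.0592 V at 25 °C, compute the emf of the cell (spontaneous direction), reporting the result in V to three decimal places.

Sn⁴⁺/Sn²⁺ is the cathode (higher E°), Mg²⁺/Mg the anode: E°cell = +0.15 − (-2.34) = +2.49 V, n = 2.
Overall: Sn⁴⁺(aq) + Mg(s) → Sn²⁺(aq) + Mg²⁺(aq)
Q = [Sn²⁺]·[Mg²⁺] / ([Sn⁴⁺]); log Q = -4.734.
E = E° − (0.0592/n) log Q = +2.49 − (0.0592/2)(-4.734) = +2.630 V.

+2.630 V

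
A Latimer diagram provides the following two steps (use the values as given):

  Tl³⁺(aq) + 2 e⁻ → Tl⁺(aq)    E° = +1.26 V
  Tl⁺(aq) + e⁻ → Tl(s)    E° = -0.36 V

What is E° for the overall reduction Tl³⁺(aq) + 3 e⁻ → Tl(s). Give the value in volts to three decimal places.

Standard free energies of sequential steps add: ΔG°₃ = ΔG°₁ + ΔG°₂, so n₃E°₃ = n₁E°₁ + n₂E°₂.
E°₃ = (2×+1.26 + 1×-0.36) / 3 = (+2.160) / 3 = +0.720 V.

+0.720 V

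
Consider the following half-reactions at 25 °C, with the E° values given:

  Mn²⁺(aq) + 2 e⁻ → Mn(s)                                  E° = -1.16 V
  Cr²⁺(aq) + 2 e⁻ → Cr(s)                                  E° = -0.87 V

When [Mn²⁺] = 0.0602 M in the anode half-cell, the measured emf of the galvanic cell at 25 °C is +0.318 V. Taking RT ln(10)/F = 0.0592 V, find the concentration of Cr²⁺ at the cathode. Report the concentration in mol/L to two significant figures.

Cr²⁺/Cr is the cathode, Mn²⁺/Mn the anode: E°cell = +0.29 V, n = 2.
Overall reaction: Cr²⁺(aq) + Mn(s) → Cr(s) + Mn²⁺(aq); Q = [Mn²⁺]^1/[Cr²⁺]^1.
From E = E° − (0.0592/n) log Q: log Q = (E° − E)·n/0.0592 = (+0.29 − (+0.318))·2/0.0592 = -0.9459.
So 1·log[Cr²⁺] = 1·log(0.0602) − log Q = -1.2204 − (-0.9459) = -0.2745; [Cr²⁺] = 10^(-0.2745) ≈ 0.53 M.

0.53 M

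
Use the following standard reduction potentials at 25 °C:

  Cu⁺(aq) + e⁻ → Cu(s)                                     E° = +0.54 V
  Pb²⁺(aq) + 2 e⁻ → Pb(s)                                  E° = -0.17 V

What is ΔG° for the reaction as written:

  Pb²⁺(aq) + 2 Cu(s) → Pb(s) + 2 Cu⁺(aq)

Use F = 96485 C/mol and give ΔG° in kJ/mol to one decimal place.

As written, Pb²⁺/Pb is reduced (cathode) and Cu⁺/Cu is oxidised (anode), so E°cell = (-0.17) − (+0.54) = -0.71 V.
Balancing electrons gives n = 2.
ΔG° = −nFE° = −(2)(96485)(-0.71) = 137,009 J = +137.0 kJ/mol.

+137.0 kJ/mol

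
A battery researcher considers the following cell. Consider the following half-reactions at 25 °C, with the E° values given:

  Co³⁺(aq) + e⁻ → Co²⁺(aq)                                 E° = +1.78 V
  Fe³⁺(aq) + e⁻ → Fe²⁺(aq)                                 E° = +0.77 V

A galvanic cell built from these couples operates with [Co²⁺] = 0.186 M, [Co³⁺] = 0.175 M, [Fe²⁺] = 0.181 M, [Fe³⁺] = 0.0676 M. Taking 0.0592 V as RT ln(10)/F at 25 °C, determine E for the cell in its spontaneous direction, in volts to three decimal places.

Co³⁺/Co²⁺ is the cathode (higher E°), Fe³⁺/Fe²⁺ the anode: E°cell = +1.78 − (+0.77) = +1.01 V, n = 1.
Overall: Co³⁺(aq) + Fe²⁺(aq) → Co²⁺(aq) + Fe³⁺(aq)
Q = [Co²⁺]·[Fe³⁺] / ([Co³⁺]·[Fe²⁺]); log Q = -0.401.
E = E° − (0.0592/n) log Q = +1.01 − (0.0592/1)(-0.401) = +1.034 V.

+1.034 V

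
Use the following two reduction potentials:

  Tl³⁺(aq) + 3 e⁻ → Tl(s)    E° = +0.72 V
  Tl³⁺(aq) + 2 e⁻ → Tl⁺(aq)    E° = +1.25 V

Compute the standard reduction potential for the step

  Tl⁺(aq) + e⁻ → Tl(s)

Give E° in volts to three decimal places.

-0.340 V

Sequential free energies add, so n₃E°₃ = n₁E°₁ + n₂E°₂.
With n₃ = 3, and the known step contributing 2×(+1.25) V, the unknown satisfies 1·E° = 3×(+0.72) − 2×(+1.25) = -0.340.
E° = -0.340 / 1 = -0.340 V.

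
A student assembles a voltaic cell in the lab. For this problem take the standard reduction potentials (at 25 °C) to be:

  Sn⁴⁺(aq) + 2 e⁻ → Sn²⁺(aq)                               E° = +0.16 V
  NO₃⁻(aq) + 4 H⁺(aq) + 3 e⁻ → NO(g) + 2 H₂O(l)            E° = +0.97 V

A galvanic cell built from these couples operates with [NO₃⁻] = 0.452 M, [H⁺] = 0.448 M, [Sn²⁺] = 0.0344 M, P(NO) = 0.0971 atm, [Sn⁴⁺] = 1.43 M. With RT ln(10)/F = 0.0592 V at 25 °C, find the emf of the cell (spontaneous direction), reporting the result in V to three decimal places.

+0.748 V

NO₃⁻/NO is the cathode (higher E°), Sn⁴⁺/Sn²⁺ the anode: E°cell = +0.97 − (+0.16) = +0.81 V, n = 6.
Overall: 2 NO₃⁻(aq) + 8 H⁺(aq) + 3 Sn²⁺(aq) → 2 NO(g) + 4 H₂O(l) + 3 Sn⁴⁺(aq)
Q = P(NO)^2·[Sn⁴⁺]^3 / ([NO₃⁻]^2·[H⁺]^8·[Sn²⁺]^3); log Q = 6.310.
E = E° − (0.0592/n) log Q = +0.81 − (0.0592/6)(6.310) = +0.748 V.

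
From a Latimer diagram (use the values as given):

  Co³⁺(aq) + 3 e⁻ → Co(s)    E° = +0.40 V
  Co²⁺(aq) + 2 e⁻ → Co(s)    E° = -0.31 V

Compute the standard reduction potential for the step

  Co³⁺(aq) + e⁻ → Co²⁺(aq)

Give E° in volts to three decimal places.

+1.820 V

Sequential free energies add, so n₃E°₃ = n₁E°₁ + n₂E°₂.
With n₃ = 3, and the known step contributing 2×(-0.31) V, the unknown satisfies 1·E° = 3×(+0.40) − 2×(-0.31) = +1.820.
E° = +1.820 / 1 = +1.820 V.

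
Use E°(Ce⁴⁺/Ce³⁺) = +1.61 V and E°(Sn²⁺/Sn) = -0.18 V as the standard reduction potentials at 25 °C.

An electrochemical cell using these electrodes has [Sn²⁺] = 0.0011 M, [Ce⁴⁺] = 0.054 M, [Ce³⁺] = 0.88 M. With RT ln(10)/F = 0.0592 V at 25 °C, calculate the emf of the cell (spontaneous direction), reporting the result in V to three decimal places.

Ce⁴⁺/Ce³⁺ is the cathode (higher E°), Sn²⁺/Sn the anode: E°cell = +1.61 − (-0.18) = +1.79 V, n = 2.
Overall: 2 Ce⁴⁺(aq) + Sn(s) → 2 Ce³⁺(aq) + Sn²⁺(aq)
Q = [Ce³⁺]^2·[Sn²⁺] / ([Ce⁴⁺]^2); log Q = -0.534.
E = E° − (0.0592/n) log Q = +1.79 − (0.0592/2)(-0.534) = +1.806 V.

+1.806 V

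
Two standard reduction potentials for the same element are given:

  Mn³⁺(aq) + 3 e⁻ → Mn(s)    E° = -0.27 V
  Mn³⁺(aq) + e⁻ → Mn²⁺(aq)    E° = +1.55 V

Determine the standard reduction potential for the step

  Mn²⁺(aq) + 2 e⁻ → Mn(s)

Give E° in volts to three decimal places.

Sequential free energies add, so n₃E°₃ = n₁E°₁ + n₂E°₂.
With n₃ = 3, and the known step contributing 1×(+1.55) V, the unknown satisfies 2·E° = 3×(-0.27) − 1×(+1.55) = -2.360.
E° = -2.360 / 2 = -1.180 V.

-1.180 V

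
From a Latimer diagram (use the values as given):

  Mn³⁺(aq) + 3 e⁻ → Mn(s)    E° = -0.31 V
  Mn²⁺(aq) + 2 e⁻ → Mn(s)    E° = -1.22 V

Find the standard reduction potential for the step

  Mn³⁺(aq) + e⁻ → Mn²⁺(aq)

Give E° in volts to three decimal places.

Sequential free energies add, so n₃E°₃ = n₁E°₁ + n₂E°₂.
With n₃ = 3, and the known step contributing 2×(-1.22) V, the unknown satisfies 1·E° = 3×(-0.31) − 2×(-1.22) = +1.510.
E° = +1.510 / 1 = +1.510 V.

+1.510 V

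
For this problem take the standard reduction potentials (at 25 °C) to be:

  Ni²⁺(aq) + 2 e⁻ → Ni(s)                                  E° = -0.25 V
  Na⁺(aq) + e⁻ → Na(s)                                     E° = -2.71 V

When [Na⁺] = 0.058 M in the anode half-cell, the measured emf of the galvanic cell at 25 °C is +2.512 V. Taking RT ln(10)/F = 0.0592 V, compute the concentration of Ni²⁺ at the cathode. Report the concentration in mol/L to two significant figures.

Ni²⁺/Ni is the cathode, Na⁺/Na the anode: E°cell = +2.46 V, n = 2.
Overall reaction: Ni²⁺(aq) + 2 Na(s) → Ni(s) + 2 Na⁺(aq); Q = [Na⁺]^2/[Ni²⁺]^1.
From E = E° − (0.0592/n) log Q: log Q = (E° − E)·n/0.0592 = (+2.46 − (+2.512))·2/0.0592 = -1.7568.
So 1·log[Ni²⁺] = 2·log(0.058) − log Q = -2.4731 − (-1.7568) = -0.7163; [Ni²⁺] = 10^(-0.7163) ≈ 0.19 M.

0.19 M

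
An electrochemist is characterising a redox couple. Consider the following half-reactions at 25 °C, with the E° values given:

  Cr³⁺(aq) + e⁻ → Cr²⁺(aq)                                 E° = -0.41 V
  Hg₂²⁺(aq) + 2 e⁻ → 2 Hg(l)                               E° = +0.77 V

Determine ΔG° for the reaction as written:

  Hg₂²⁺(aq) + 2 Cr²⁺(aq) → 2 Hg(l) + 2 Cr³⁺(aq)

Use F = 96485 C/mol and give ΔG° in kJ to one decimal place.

As written, Hg₂²⁺/Hg is reduced (cathode) and Cr³⁺/Cr²⁺ is oxidised (anode), so E°cell = (+0.77) − (-0.41) = +1.18 V.
Balancing electrons gives n = 2.
ΔG° = −nFE° = −(2)(96485)(+1.18) = -227,705 J = -227.7 kJ.

-227.7 kJ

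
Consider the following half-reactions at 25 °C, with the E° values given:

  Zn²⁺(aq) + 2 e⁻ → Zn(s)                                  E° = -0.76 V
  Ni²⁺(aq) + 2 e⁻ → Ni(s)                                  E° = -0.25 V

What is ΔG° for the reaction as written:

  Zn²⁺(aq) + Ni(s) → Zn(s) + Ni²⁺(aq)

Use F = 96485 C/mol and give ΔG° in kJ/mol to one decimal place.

+98.4 kJ/mol

As written, Zn²⁺/Zn is reduced (cathode) and Ni²⁺/Ni is oxidised (anode), so E°cell = (-0.76) − (-0.25) = -0.51 V.
Balancing electrons gives n = 2.
ΔG° = −nFE° = −(2)(96485)(-0.51) = 98,415 J = +98.4 kJ/mol.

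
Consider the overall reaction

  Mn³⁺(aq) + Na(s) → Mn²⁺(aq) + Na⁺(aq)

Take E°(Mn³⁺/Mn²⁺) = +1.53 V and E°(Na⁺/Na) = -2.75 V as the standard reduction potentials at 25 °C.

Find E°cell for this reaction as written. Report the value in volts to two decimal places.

+4.28 V

The Mn³⁺/Mn²⁺ couple has the higher reduction potential, so it is the cathode; Na⁺/Na is oxidised at the anode.
E°cell = E°(cathode) − E°(anode) = (+1.53) − (-2.75) = +4.28 V.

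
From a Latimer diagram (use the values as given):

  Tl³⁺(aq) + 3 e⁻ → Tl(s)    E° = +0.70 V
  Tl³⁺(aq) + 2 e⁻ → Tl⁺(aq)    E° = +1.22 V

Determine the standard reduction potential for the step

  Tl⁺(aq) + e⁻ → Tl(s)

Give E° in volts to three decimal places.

Sequential free energies add, so n₃E°₃ = n₁E°₁ + n₂E°₂.
With n₃ = 3, and the known step contributing 2×(+1.22) V, the unknown satisfies 1·E° = 3×(+0.70) − 2×(+1.22) = -0.340.
E° = -0.340 / 1 = -0.340 V.

-0.340 V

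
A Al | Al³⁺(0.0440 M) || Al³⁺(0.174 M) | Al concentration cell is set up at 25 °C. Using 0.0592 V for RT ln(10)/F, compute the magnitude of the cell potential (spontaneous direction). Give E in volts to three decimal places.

+0.012 V

For a concentration cell E°cell = 0. The 0.174 M side is the cathode (reduction is favoured where [Al³⁺] is higher).
With n = 3, E = −(0.0592/3) log([Al³⁺]ₐₙ/[Al³⁺]꜀ₐₜ) = −(0.0592/3) log(0.044/0.174) = −(0.0592/3)(-0.597) = +0.012 V.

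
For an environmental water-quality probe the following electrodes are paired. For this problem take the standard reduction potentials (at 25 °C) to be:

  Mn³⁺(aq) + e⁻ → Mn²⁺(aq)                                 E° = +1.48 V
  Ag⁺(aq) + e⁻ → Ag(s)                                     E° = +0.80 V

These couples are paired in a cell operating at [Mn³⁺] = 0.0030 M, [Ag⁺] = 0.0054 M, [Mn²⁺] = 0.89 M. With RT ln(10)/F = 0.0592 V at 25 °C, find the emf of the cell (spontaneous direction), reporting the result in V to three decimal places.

+0.668 V

Mn³⁺/Mn²⁺ is the cathode (higher E°), Ag⁺/Ag the anode: E°cell = +1.48 − (+0.80) = +0.68 V, n = 1.
Overall: Mn³⁺(aq) + Ag(s) → Mn²⁺(aq) + Ag⁺(aq)
Q = [Mn²⁺]·[Ag⁺] / ([Mn³⁺]); log Q = 0.205.
E = E° − (0.0592/n) log Q = +0.68 − (0.0592/1)(0.205) = +0.668 V.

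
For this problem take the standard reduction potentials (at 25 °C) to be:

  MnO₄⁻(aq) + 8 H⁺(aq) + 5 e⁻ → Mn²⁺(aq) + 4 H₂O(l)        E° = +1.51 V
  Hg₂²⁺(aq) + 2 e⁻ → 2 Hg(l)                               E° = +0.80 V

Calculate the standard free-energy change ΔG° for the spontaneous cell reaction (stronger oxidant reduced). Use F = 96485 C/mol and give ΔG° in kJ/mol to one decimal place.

-685.0 kJ/mol

MnO₄⁻/Mn²⁺ (E° = +1.51 V) is the cathode; Hg₂²⁺/Hg (E° = +0.80 V) is the anode, so E°cell = +0.71 V.
Balancing electrons gives n = 10 (lcm of 5 and 2).
ΔG° = −nFE° = −(10)(96485)(+0.71) = -685,044 J = -685.0 kJ/mol.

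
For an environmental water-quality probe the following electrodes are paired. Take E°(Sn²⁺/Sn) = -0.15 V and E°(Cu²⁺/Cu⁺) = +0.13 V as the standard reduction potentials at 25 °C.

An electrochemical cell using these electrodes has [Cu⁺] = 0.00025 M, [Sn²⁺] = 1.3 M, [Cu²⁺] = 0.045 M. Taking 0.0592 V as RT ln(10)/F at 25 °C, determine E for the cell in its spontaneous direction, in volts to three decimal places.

Cu²⁺/Cu⁺ is the cathode (higher E°), Sn²⁺/Sn the anode: E°cell = +0.13 − (-0.15) = +0.28 V, n = 2.
Overall: 2 Cu²⁺(aq) + Sn(s) → 2 Cu⁺(aq) + Sn²⁺(aq)
Q = [Cu⁺]^2·[Sn²⁺] / ([Cu²⁺]^2); log Q = -4.397.
E = E° − (0.0592/n) log Q = +0.28 − (0.0592/2)(-4.397) = +0.410 V.

+0.410 V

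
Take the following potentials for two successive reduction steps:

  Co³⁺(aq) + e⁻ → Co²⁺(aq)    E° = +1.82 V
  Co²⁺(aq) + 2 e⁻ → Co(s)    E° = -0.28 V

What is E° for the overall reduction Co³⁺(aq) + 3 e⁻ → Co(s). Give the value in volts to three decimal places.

+0.420 V

Adding the free-energy changes (−nFE°) of the two steps gives −n₃FE°₃ = −n₁FE°₁ − n₂FE°₂.
E°₃ = (1×+1.82 + 2×-0.28) / 3 = (+1.260) / 3 = +0.420 V.
E° values themselves are not directly additive — weighting by electron count is essential.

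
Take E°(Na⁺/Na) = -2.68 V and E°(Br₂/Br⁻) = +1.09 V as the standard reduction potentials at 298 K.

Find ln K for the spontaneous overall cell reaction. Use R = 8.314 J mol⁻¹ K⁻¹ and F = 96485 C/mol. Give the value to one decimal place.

Cathode: Br₂/Br⁻; anode: Na⁺/Na. E°cell = (+1.09) − (-2.68) = +3.77 V, with n = 2.
ΔG° = −nFE° = −RT ln K, so ln K = nFE°/(RT) = (2)(96485)(+3.77) / ((8.314)(298)) = 293.633.

293.6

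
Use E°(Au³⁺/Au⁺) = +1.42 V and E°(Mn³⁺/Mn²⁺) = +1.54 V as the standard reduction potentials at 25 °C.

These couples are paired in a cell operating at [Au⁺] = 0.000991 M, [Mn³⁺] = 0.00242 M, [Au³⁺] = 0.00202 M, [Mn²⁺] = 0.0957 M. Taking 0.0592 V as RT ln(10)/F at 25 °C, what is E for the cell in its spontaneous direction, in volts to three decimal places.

+0.016 V

Mn³⁺/Mn²⁺ is the cathode (higher E°), Au³⁺/Au⁺ the anode: E°cell = +1.54 − (+1.42) = +0.12 V, n = 2.
Overall: 2 Mn³⁺(aq) + Au⁺(aq) → 2 Mn²⁺(aq) + Au³⁺(aq)
Q = [Mn²⁺]^2·[Au³⁺] / ([Mn³⁺]^2·[Au⁺]); log Q = 3.503.
E = E° − (0.0592/n) log Q = +0.12 − (0.0592/2)(3.503) = +0.016 V.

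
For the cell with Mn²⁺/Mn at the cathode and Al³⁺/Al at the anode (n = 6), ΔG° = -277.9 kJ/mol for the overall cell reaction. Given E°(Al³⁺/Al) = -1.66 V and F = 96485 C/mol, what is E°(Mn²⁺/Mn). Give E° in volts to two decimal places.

-1.18 V

E°cell = −ΔG°/(nF) = −(-277.9×10³)/((6)(96485)) = +0.480 V.
Since Mn²⁺/Mn is the cathode and Al³⁺/Al the anode, E°cell = E°(Mn²⁺/Mn) − E°(Al³⁺/Al).
So E°(Mn²⁺/Mn) = E°cell + E°(Al³⁺/Al) = +0.480 + (-1.66) = -1.18 V.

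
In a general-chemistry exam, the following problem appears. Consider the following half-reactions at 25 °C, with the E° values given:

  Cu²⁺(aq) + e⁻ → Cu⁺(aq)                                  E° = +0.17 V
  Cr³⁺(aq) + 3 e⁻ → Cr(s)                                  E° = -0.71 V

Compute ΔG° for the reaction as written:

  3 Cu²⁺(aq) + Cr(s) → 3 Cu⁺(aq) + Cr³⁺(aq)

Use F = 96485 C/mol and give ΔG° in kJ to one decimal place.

As written, Cu²⁺/Cu⁺ is reduced (cathode) and Cr³⁺/Cr is oxidised (anode), so E°cell = (+0.17) − (-0.71) = +0.88 V.
Balancing electrons gives n = 3.
ΔG° = −nFE° = −(3)(96485)(+0.88) = -254,720 J = -254.7 kJ.

-254.7 kJ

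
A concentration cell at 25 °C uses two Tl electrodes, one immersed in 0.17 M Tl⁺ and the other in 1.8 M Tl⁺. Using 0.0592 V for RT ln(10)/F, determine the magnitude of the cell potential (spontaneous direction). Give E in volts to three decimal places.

+0.061 V

For a concentration cell E°cell = 0. The 1.8 M side is the cathode (reduction is favoured where [Tl⁺] is higher).
With n = 1, E = −(0.0592/1) log([Tl⁺]ₐₙ/[Tl⁺]꜀ₐₜ) = −(0.0592/1) log(0.17/1.8) = −(0.0592/1)(-1.025) = +0.061 V.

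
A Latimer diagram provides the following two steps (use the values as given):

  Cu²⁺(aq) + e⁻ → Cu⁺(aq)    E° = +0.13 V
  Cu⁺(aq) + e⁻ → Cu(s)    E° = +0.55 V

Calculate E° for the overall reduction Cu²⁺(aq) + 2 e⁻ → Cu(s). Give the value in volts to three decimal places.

Since ΔG° = −nFE° is additive over sequential reductions, n₃E°₃ = n₁E°₁ + n₂E°₂.
E°₃ = (1×+0.13 + 1×+0.55) / 2 = (+0.680) / 2 = +0.340 V.

+0.340 V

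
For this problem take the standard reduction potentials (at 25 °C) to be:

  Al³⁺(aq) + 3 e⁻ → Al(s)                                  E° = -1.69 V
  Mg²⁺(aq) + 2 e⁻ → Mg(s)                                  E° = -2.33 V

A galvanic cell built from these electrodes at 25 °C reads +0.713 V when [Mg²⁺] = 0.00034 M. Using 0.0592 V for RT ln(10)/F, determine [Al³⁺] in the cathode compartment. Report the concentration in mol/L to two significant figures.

Al³⁺/Al is the cathode, Mg²⁺/Mg the anode: E°cell = +0.64 V, n = 6.
Overall reaction: 2 Al³⁺(aq) + 3 Mg(s) → 2 Al(s) + 3 Mg²⁺(aq); Q = [Mg²⁺]^3/[Al³⁺]^2.
From E = E° − (0.0592/n) log Q: log Q = (E° − E)·n/0.0592 = (+0.64 − (+0.713))·6/0.0592 = -7.3986.
So 2·log[Al³⁺] = 3·log(0.00034) − log Q = -10.4056 − (-7.3986) = -3.0070; log[Al³⁺] = -3.0070 / 2 = -1.5035; [Al³⁺] = 10^(-1.5035) ≈ 0.031 M.

0.031 M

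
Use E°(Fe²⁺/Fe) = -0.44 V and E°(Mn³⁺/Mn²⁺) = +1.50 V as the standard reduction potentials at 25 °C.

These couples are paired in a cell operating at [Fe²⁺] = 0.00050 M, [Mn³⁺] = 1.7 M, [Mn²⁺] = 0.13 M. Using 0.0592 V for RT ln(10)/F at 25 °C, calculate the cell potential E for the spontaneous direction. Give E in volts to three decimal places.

Mn³⁺/Mn²⁺ is the cathode (higher E°), Fe²⁺/Fe the anode: E°cell = +1.50 − (-0.44) = +1.94 V, n = 2.
Overall: 2 Mn³⁺(aq) + Fe(s) → 2 Mn²⁺(aq) + Fe²⁺(aq)
Q = [Mn²⁺]^2·[Fe²⁺] / ([Mn³⁺]^2); log Q = -5.534.
E = E° − (0.0592/n) log Q = +1.94 − (0.0592/2)(-5.534) = +2.104 V.

+2.104 V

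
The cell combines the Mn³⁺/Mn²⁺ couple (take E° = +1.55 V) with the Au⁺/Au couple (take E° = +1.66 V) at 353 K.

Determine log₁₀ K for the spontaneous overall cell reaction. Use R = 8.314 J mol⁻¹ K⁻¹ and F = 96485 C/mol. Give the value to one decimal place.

Cathode: Au⁺/Au; anode: Mn³⁺/Mn²⁺. E°cell = (+1.66) − (+1.55) = +0.11 V, with n = 1.
ΔG° = −nFE° = −RT ln K, so ln K = nFE°/(RT) = (1)(96485)(+0.11) / ((8.314)(353)) = 3.616.
log₁₀ K = 3.616 / ln 10 = 1.6.

1.6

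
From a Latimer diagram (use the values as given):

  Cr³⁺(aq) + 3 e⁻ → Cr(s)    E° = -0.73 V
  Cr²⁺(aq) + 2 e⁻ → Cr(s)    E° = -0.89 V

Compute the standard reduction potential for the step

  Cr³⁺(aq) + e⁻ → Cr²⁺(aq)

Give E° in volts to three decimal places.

-0.410 V

Sequential free energies add, so n₃E°₃ = n₁E°₁ + n₂E°₂.
With n₃ = 3, and the known step contributing 2×(-0.89) V, the unknown satisfies 1·E° = 3×(-0.73) − 2×(-0.89) = -0.410.
E° = -0.410 / 1 = -0.410 V.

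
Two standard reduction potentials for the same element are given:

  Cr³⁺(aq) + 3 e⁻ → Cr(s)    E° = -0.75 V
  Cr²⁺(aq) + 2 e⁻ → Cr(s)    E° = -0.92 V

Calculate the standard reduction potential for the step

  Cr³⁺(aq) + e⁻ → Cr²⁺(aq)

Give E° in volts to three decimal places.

-0.410 V

Sequential free energies add, so n₃E°₃ = n₁E°₁ + n₂E°₂.
With n₃ = 3, and the known step contributing 2×(-0.92) V, the unknown satisfies 1·E° = 3×(-0.75) − 2×(-0.92) = -0.410.
E° = -0.410 / 1 = -0.410 V.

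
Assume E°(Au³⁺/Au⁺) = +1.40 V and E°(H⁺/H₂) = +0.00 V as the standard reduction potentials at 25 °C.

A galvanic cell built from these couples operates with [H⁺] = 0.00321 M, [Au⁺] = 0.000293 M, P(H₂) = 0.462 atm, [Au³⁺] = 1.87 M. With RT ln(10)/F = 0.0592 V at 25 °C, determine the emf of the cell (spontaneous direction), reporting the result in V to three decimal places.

+1.650 V

Au³⁺/Au⁺ is the cathode (higher E°), H⁺/H₂ the anode: E°cell = +1.40 − (+0.00) = +1.40 V, n = 2.
Overall: Au³⁺(aq) + H₂(g) → Au⁺(aq) + 2 H⁺(aq)
Q = [Au⁺]·[H⁺]^2 / ([Au³⁺]·P(H₂)); log Q = -8.457.
E = E° − (0.0592/n) log Q = +1.40 − (0.0592/2)(-8.457) = +1.650 V.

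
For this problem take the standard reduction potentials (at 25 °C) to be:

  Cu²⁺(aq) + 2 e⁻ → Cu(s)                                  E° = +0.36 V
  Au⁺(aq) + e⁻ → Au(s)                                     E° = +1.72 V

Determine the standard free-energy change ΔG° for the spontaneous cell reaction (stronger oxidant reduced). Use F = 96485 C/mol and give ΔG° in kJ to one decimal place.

Au⁺/Au (E° = +1.72 V) is the cathode; Cu²⁺/Cu (E° = +0.36 V) is the anode, so E°cell = +1.36 V.
Balancing electrons gives n = 2 (lcm of 1 and 2).
ΔG° = −nFE° = −(2)(96485)(+1.36) = -262,439 J = -262.4 kJ.

-262.4 kJ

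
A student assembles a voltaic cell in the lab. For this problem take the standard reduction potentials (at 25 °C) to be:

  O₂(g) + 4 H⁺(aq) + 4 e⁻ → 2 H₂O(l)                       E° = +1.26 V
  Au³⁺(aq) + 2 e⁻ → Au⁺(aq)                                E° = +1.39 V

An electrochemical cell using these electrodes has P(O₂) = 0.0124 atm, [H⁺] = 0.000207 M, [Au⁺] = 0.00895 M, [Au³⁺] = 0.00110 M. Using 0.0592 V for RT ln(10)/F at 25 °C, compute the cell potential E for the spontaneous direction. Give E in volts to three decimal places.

Au³⁺/Au⁺ is the cathode (higher E°), O₂/H₂O the anode: E°cell = +1.39 − (+1.26) = +0.13 V, n = 4.
Overall: 2 Au³⁺(aq) + 2 H₂O(l) → 2 Au⁺(aq) + O₂(g) + 4 H⁺(aq)
Q = [Au⁺]^2·P(O₂)·[H⁺]^4 / ([Au³⁺]^2); log Q = -14.822.
E = E° − (0.0592/n) log Q = +0.13 − (0.0592/4)(-14.822) = +0.349 V.

+0.349 V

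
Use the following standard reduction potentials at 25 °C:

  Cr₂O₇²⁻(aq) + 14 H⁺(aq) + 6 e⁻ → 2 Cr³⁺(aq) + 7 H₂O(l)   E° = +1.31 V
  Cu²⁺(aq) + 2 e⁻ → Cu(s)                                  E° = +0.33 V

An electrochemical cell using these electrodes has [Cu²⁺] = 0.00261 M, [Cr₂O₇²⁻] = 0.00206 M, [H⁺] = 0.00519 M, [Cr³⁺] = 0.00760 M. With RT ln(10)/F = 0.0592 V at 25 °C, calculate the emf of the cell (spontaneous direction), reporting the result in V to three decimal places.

Cr₂O₇²⁻/Cr³⁺ is the cathode (higher E°), Cu²⁺/Cu the anode: E°cell = +1.31 − (+0.33) = +0.98 V, n = 6.
Overall: Cr₂O₇²⁻(aq) + 14 H⁺(aq) + 3 Cu(s) → 2 Cr³⁺(aq) + 7 H₂O(l) + 3 Cu²⁺(aq)
Q = [Cr³⁺]^2·[Cu²⁺]^3 / ([Cr₂O₇²⁻]·[H⁺]^14); log Q = 22.685.
E = E° − (0.0592/n) log Q = +0.98 − (0.0592/6)(22.685) = +0.756 V.

+0.756 V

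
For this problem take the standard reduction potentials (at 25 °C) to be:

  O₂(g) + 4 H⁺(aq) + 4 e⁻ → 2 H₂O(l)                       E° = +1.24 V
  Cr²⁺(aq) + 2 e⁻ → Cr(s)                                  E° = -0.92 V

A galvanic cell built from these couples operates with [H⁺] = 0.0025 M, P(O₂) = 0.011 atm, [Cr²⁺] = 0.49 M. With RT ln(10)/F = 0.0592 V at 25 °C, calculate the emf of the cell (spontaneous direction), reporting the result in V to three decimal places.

O₂/H₂O is the cathode (higher E°), Cr²⁺/Cr the anode: E°cell = +1.24 − (-0.92) = +2.16 V, n = 4.
Overall: O₂(g) + 4 H⁺(aq) + 2 Cr(s) → 2 H₂O(l) + 2 Cr²⁺(aq)
Q = [Cr²⁺]^2 / (P(O₂)·[H⁺]^4); log Q = 11.747.
E = E° − (0.0592/n) log Q = +2.16 − (0.0592/4)(11.747) = +1.986 V.

+1.986 V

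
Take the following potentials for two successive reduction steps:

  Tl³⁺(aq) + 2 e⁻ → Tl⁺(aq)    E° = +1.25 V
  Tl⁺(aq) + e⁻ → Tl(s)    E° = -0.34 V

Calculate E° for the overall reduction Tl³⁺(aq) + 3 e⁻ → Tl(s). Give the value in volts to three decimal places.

Adding the free-energy changes (−nFE°) of the two steps gives −n₃FE°₃ = −n₁FE°₁ − n₂FE°₂.
E°₃ = (2×+1.25 + 1×-0.34) / 3 = (+2.160) / 3 = +0.720 V.

+0.720 V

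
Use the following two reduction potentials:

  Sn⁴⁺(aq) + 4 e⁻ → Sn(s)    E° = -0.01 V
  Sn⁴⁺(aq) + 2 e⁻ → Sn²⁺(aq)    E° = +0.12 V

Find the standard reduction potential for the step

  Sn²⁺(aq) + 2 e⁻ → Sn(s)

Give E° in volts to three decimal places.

Sequential free energies add, so n₃E°₃ = n₁E°₁ + n₂E°₂.
With n₃ = 4, and the known step contributing 2×(+0.12) V, the unknown satisfies 2·E° = 4×(-0.01) − 2×(+0.12) = -0.280.
E° = -0.280 / 2 = -0.140 V.

-0.140 V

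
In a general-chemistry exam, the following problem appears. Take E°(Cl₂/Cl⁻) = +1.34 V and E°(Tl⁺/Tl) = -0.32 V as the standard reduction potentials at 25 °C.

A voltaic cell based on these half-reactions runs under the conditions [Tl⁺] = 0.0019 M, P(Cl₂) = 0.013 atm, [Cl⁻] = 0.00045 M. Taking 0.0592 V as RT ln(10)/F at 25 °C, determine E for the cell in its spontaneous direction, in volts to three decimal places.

+1.963 V

Cl₂/Cl⁻ is the cathode (higher E°), Tl⁺/Tl the anode: E°cell = +1.34 − (-0.32) = +1.66 V, n = 2.
Overall: Cl₂(g) + 2 Tl(s) → 2 Cl⁻(aq) + 2 Tl⁺(aq)
Q = [Cl⁻]^2·[Tl⁺]^2 / (P(Cl₂)); log Q = -10.250.
E = E° − (0.0592/n) log Q = +1.66 − (0.0592/2)(-10.250) = +1.963 V.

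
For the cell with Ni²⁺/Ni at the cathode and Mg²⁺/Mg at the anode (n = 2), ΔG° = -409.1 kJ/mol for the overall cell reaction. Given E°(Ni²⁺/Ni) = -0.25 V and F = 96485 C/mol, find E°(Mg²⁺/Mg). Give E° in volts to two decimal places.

E°cell = −ΔG°/(nF) = −(-409.1×10³)/((2)(96485)) = +2.120 V.
Since Ni²⁺/Ni is the cathode and Mg²⁺/Mg the anode, E°cell = E°(Ni²⁺/Ni) − E°(Mg²⁺/Mg).
So E°(Mg²⁺/Mg) = E°(Ni²⁺/Ni) − E°cell = (-0.25) − (+2.120) = -2.37 V.

-2.37 V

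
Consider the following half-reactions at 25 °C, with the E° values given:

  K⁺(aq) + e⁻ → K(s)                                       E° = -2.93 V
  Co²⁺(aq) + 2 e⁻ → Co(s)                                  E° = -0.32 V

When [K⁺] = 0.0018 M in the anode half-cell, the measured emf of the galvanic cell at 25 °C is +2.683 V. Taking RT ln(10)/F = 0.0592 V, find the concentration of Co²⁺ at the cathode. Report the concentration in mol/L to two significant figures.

Co²⁺/Co is the cathode, K⁺/K the anode: E°cell = +2.61 V, n = 2.
Overall reaction: Co²⁺(aq) + 2 K(s) → Co(s) + 2 K⁺(aq); Q = [K⁺]^2/[Co²⁺]^1.
From E = E° − (0.0592/n) log Q: log Q = (E° − E)·n/0.0592 = (+2.61 − (+2.683))·2/0.0592 = -2.4662.
So 1·log[Co²⁺] = 2·log(0.0018) − log Q = -5.4895 − (-2.4662) = -3.0233; [Co²⁺] = 10^(-3.0233) ≈ 0.00095 M.

0.00095 M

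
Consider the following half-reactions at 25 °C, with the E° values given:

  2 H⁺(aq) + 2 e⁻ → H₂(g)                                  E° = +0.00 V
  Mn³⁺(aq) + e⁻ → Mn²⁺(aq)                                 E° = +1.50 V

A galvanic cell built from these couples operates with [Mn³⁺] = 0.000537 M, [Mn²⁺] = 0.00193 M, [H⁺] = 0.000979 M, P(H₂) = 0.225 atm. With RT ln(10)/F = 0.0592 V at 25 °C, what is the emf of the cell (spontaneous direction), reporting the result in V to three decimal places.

+1.626 V

Mn³⁺/Mn²⁺ is the cathode (higher E°), H⁺/H₂ the anode: E°cell = +1.50 − (+0.00) = +1.50 V, n = 2.
Overall: 2 Mn³⁺(aq) + H₂(g) → 2 Mn²⁺(aq) + 2 H⁺(aq)
Q = [Mn²⁺]^2·[H⁺]^2 / ([Mn³⁺]^2·P(H₂)); log Q = -4.259.
E = E° − (0.0592/n) log Q = +1.50 − (0.0592/2)(-4.259) = +1.626 V.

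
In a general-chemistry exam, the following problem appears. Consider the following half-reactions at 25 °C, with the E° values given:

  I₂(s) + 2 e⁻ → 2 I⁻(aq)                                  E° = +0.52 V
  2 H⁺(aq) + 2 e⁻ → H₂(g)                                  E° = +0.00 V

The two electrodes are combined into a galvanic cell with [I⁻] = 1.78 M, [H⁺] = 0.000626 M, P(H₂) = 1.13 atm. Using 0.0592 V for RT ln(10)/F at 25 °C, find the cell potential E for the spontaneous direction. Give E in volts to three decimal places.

I₂/I⁻ is the cathode (higher E°), H⁺/H₂ the anode: E°cell = +0.52 − (+0.00) = +0.52 V, n = 2.
Overall: I₂(s) + H₂(g) → 2 I⁻(aq) + 2 H⁺(aq)
Q = [I⁻]^2·[H⁺]^2 / (P(H₂)); log Q = -5.959.
E = E° − (0.0592/n) log Q = +0.52 − (0.0592/2)(-5.959) = +0.696 V.

+0.696 V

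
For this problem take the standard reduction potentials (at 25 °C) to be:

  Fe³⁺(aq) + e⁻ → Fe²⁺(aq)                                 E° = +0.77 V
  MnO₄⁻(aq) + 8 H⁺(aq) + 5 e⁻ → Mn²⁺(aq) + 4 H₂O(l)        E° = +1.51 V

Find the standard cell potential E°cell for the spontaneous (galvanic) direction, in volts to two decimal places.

The MnO₄⁻/Mn²⁺ couple has the higher reduction potential, so it is the cathode; Fe³⁺/Fe²⁺ is oxidised at the anode.
E°cell = E°(cathode) − E°(anode) = (+1.51) − (+0.77) = +0.74 V.

+0.74 V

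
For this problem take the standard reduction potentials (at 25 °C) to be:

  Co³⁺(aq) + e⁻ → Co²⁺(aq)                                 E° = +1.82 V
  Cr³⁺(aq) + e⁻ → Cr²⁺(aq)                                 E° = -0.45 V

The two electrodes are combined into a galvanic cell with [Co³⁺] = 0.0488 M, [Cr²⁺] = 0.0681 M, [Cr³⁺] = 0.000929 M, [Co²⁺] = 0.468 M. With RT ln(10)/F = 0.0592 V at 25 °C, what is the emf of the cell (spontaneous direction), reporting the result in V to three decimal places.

Co³⁺/Co²⁺ is the cathode (higher E°), Cr³⁺/Cr²⁺ the anode: E°cell = +1.82 − (-0.45) = +2.27 V, n = 1.
Overall: Co³⁺(aq) + Cr²⁺(aq) → Co²⁺(aq) + Cr³⁺(aq)
Q = [Co²⁺]·[Cr³⁺] / ([Co³⁺]·[Cr²⁺]); log Q = -0.883.
E = E° − (0.0592/n) log Q = +2.27 − (0.0592/1)(-0.883) = +2.322 V.

+2.322 V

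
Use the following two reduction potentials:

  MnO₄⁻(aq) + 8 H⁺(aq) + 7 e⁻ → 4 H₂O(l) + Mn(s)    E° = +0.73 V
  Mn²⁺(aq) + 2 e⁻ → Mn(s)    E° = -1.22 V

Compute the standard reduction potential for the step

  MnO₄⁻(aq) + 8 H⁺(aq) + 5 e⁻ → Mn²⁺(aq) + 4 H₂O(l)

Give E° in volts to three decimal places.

+1.510 V

Sequential free energies add, so n₃E°₃ = n₁E°₁ + n₂E°₂.
With n₃ = 7, and the known step contributing 2×(-1.22) V, the unknown satisfies 5·E° = 7×(+0.73) − 2×(-1.22) = +7.550.
E° = +7.550 / 5 = +1.510 V.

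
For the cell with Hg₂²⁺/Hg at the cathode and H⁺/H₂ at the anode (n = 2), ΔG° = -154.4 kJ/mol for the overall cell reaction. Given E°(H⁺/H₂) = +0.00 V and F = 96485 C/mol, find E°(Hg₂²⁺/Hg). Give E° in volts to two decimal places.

+0.80 V

E°cell = −ΔG°/(nF) = −(-154.4×10³)/((2)(96485)) = +0.800 V.
Since Hg₂²⁺/Hg is the cathode and H⁺/H₂ the anode, E°cell = E°(Hg₂²⁺/Hg) − E°(H⁺/H₂).
So E°(Hg₂²⁺/Hg) = E°cell + E°(H⁺/H₂) = +0.800 + (+0.00) = +0.80 V.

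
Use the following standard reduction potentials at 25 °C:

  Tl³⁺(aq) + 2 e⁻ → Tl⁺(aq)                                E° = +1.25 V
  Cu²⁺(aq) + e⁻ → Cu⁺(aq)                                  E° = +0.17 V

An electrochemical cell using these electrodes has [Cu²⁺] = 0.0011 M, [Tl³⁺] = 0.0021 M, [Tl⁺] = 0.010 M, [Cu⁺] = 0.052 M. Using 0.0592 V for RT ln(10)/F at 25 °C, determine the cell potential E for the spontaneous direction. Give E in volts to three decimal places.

Tl³⁺/Tl⁺ is the cathode (higher E°), Cu²⁺/Cu⁺ the anode: E°cell = +1.25 − (+0.17) = +1.08 V, n = 2.
Overall: Tl³⁺(aq) + 2 Cu⁺(aq) → Tl⁺(aq) + 2 Cu²⁺(aq)
Q = [Tl⁺]·[Cu²⁺]^2 / ([Tl³⁺]·[Cu⁺]^2); log Q = -2.671.
E = E° − (0.0592/n) log Q = +1.08 − (0.0592/2)(-2.671) = +1.159 V.

+1.159 V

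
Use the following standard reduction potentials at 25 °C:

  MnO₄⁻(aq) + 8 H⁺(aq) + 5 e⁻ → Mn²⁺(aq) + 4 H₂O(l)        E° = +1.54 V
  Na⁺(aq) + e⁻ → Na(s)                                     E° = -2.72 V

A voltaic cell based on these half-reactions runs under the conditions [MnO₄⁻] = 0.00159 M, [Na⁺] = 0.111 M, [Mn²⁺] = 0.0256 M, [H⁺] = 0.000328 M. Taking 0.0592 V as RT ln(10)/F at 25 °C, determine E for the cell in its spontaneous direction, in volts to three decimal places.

+3.972 V

MnO₄⁻/Mn²⁺ is the cathode (higher E°), Na⁺/Na the anode: E°cell = +1.54 − (-2.72) = +4.26 V, n = 5.
Overall: MnO₄⁻(aq) + 8 H⁺(aq) + 5 Na(s) → Mn²⁺(aq) + 4 H₂O(l) + 5 Na⁺(aq)
Q = [Mn²⁺]·[Na⁺]^5 / ([MnO₄⁻]·[H⁺]^8); log Q = 24.306.
E = E° − (0.0592/n) log Q = +4.26 − (0.0592/5)(24.306) = +3.972 V.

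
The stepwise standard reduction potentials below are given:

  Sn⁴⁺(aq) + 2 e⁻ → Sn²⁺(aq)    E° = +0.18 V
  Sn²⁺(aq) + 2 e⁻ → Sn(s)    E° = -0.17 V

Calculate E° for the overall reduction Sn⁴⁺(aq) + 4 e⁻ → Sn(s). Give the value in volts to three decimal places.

+0.005 V

Since ΔG° = −nFE° is additive over sequential reductions, n₃E°₃ = n₁E°₁ + n₂E°₂.
E°₃ = (2×+0.18 + 2×-0.17) / 4 = (+0.020) / 4 = +0.005 V.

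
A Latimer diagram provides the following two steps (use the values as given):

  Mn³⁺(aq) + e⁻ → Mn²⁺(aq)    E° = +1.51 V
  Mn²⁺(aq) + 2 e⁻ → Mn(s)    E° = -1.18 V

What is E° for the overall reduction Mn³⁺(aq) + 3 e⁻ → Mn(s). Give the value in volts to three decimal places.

-0.283 V

Standard free energies of sequential steps add: ΔG°₃ = ΔG°₁ + ΔG°₂, so n₃E°₃ = n₁E°₁ + n₂E°₂.
E°₃ = (1×+1.51 + 2×-1.18) / 3 = (-0.850) / 3 = -0.283 V.
Simply averaging or adding the two E° values would be wrong; the electron-weighted sum is required.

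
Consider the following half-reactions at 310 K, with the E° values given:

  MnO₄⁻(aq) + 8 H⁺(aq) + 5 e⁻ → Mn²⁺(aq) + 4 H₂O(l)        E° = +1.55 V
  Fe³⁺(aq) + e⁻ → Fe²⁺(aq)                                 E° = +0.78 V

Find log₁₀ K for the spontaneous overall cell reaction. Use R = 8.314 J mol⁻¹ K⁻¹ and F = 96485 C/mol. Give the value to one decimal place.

62.6

Cathode: MnO₄⁻/Mn²⁺; anode: Fe³⁺/Fe²⁺. E°cell = (+1.55) − (+0.78) = +0.77 V, with n = 5.
ΔG° = −nFE° = −RT ln K, so ln K = nFE°/(RT) = (5)(96485)(+0.77) / ((8.314)(310)) = 144.128.
log₁₀ K = 144.128 / ln 10 = 62.6.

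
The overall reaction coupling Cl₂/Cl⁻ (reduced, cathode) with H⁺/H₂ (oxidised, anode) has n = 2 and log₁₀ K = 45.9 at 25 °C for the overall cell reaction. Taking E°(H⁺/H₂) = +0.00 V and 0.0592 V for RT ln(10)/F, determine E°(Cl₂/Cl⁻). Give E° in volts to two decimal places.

+1.36 V

E°cell = (0.0592/n)·log K = (0.0592/2)(45.9) = +1.359 V.
Since Cl₂/Cl⁻ is the cathode and H⁺/H₂ the anode, E°cell = E°(Cl₂/Cl⁻) − E°(H⁺/H₂).
So E°(Cl₂/Cl⁻) = E°cell + E°(H⁺/H₂) = +1.359 + (+0.00) = +1.36 V.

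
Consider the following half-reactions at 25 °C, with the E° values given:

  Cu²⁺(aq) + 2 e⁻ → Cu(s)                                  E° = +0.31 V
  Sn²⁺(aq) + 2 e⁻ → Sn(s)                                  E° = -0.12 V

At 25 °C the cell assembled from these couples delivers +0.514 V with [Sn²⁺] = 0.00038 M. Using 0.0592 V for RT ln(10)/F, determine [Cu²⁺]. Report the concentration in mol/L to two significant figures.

0.26 M

Cu²⁺/Cu is the cathode, Sn²⁺/Sn the anode: E°cell = +0.43 V, n = 2.
Overall reaction: Cu²⁺(aq) + Sn(s) → Cu(s) + Sn²⁺(aq); Q = [Sn²⁺]^1/[Cu²⁺]^1.
From E = E° − (0.0592/n) log Q: log Q = (E° − E)·n/0.0592 = (+0.43 − (+0.514))·2/0.0592 = -2.8378.
So 1·log[Cu²⁺] = 1·log(0.00038) − log Q = -3.4202 − (-2.8378) = -0.5824; [Cu²⁺] = 10^(-0.5824) ≈ 0.26 M.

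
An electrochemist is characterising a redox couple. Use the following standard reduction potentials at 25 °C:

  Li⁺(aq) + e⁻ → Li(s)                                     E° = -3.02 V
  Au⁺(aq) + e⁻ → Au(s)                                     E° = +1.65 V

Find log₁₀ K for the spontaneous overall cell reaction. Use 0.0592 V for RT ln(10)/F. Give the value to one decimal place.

78.9

Cathode: Au⁺/Au; anode: Li⁺/Li. E°cell = +4.67 V, n = 1.
log K = nE°cell / 0.0592 = (1)(+4.67) / 0.0592 = 78.9.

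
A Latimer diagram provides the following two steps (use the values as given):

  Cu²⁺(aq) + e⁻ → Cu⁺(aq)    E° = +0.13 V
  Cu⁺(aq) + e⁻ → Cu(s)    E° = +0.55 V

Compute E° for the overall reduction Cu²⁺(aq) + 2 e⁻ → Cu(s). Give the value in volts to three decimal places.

Adding the free-energy changes (−nFE°) of the two steps gives −n₃FE°₃ = −n₁FE°₁ − n₂FE°₂.
E°₃ = (1×+0.13 + 1×+0.55) / 2 = (+0.680) / 2 = +0.340 V.

+0.340 V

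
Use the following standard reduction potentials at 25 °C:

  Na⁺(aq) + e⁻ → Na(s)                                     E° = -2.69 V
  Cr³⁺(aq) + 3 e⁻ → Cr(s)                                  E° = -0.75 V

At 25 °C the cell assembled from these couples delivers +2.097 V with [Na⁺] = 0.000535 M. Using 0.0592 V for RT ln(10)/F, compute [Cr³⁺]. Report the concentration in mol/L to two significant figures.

0.014 M

Cr³⁺/Cr is the cathode, Na⁺/Na the anode: E°cell = +1.94 V, n = 3.
Overall reaction: Cr³⁺(aq) + 3 Na(s) → Cr(s) + 3 Na⁺(aq); Q = [Na⁺]^3/[Cr³⁺]^1.
From E = E° − (0.0592/n) log Q: log Q = (E° − E)·n/0.0592 = (+1.94 − (+2.097))·3/0.0592 = -7.9561.
So 1·log[Cr³⁺] = 3·log(0.000535) − log Q = -9.8149 − (-7.9561) = -1.8588; [Cr³⁺] = 10^(-1.8588) ≈ 0.014 M.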